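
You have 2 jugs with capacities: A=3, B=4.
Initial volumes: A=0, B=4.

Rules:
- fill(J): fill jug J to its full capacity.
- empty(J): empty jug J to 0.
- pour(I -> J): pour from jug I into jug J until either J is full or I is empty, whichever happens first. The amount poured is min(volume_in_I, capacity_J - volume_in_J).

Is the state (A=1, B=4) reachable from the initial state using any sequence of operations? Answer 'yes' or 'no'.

BFS from (A=0, B=4):
  1. pour(B -> A) -> (A=3 B=1)
  2. empty(A) -> (A=0 B=1)
  3. pour(B -> A) -> (A=1 B=0)
  4. fill(B) -> (A=1 B=4)
Target reached → yes.

Answer: yes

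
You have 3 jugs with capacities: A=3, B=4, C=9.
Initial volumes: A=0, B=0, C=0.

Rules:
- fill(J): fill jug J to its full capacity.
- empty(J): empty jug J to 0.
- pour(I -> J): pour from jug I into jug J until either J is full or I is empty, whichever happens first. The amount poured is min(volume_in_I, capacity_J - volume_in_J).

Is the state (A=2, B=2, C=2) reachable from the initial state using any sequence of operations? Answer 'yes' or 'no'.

BFS explored all 152 reachable states.
Reachable set includes: (0,0,0), (0,0,1), (0,0,2), (0,0,3), (0,0,4), (0,0,5), (0,0,6), (0,0,7), (0,0,8), (0,0,9), (0,1,0), (0,1,1) ...
Target (A=2, B=2, C=2) not in reachable set → no.

Answer: no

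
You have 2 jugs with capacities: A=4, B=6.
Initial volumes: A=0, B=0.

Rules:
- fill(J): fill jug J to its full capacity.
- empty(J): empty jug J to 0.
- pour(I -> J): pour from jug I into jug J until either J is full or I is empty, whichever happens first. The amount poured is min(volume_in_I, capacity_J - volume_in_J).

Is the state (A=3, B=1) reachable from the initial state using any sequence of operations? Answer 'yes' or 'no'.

BFS explored all 10 reachable states.
Reachable set includes: (0,0), (0,2), (0,4), (0,6), (2,0), (2,6), (4,0), (4,2), (4,4), (4,6)
Target (A=3, B=1) not in reachable set → no.

Answer: no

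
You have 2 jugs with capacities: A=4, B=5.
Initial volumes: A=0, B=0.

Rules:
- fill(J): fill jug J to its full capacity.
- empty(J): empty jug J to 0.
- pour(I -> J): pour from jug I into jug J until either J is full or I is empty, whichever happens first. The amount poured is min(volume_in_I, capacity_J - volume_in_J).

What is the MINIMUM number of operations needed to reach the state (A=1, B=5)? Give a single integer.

Answer: 5

Derivation:
BFS from (A=0, B=0). One shortest path:
  1. fill(B) -> (A=0 B=5)
  2. pour(B -> A) -> (A=4 B=1)
  3. empty(A) -> (A=0 B=1)
  4. pour(B -> A) -> (A=1 B=0)
  5. fill(B) -> (A=1 B=5)
Reached target in 5 moves.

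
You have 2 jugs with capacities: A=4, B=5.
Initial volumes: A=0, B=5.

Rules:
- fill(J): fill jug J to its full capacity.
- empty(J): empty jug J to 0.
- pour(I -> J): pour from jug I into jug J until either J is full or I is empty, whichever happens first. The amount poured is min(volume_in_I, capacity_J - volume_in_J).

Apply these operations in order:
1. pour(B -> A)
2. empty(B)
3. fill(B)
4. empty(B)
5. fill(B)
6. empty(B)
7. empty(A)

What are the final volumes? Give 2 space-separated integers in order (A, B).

Step 1: pour(B -> A) -> (A=4 B=1)
Step 2: empty(B) -> (A=4 B=0)
Step 3: fill(B) -> (A=4 B=5)
Step 4: empty(B) -> (A=4 B=0)
Step 5: fill(B) -> (A=4 B=5)
Step 6: empty(B) -> (A=4 B=0)
Step 7: empty(A) -> (A=0 B=0)

Answer: 0 0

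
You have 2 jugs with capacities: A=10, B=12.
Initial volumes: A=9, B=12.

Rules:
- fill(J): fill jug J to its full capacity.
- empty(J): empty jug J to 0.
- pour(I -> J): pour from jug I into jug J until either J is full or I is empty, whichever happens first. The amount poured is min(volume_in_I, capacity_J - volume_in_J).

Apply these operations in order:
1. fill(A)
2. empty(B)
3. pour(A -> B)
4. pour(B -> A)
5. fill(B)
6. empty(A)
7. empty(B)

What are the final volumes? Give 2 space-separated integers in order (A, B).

Step 1: fill(A) -> (A=10 B=12)
Step 2: empty(B) -> (A=10 B=0)
Step 3: pour(A -> B) -> (A=0 B=10)
Step 4: pour(B -> A) -> (A=10 B=0)
Step 5: fill(B) -> (A=10 B=12)
Step 6: empty(A) -> (A=0 B=12)
Step 7: empty(B) -> (A=0 B=0)

Answer: 0 0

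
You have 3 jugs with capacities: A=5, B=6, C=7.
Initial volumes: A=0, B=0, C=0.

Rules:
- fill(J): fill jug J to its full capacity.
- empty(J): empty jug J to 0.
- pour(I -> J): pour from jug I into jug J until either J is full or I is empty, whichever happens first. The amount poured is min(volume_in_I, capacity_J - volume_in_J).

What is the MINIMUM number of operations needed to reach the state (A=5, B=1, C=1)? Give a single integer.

BFS from (A=0, B=0, C=0). One shortest path:
  1. fill(C) -> (A=0 B=0 C=7)
  2. pour(C -> B) -> (A=0 B=6 C=1)
  3. pour(B -> A) -> (A=5 B=1 C=1)
Reached target in 3 moves.

Answer: 3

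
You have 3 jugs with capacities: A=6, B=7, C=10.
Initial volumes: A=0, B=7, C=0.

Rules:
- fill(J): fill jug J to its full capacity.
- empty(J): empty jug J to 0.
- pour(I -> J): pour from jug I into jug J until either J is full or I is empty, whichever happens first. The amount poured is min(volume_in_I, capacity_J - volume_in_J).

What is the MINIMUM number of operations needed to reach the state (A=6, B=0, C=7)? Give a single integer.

Answer: 2

Derivation:
BFS from (A=0, B=7, C=0). One shortest path:
  1. fill(A) -> (A=6 B=7 C=0)
  2. pour(B -> C) -> (A=6 B=0 C=7)
Reached target in 2 moves.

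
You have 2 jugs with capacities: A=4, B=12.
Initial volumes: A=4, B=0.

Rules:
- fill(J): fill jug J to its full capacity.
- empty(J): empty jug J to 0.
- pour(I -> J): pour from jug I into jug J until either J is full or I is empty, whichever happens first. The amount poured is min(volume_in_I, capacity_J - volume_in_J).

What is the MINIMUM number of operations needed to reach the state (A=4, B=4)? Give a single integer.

Answer: 2

Derivation:
BFS from (A=4, B=0). One shortest path:
  1. pour(A -> B) -> (A=0 B=4)
  2. fill(A) -> (A=4 B=4)
Reached target in 2 moves.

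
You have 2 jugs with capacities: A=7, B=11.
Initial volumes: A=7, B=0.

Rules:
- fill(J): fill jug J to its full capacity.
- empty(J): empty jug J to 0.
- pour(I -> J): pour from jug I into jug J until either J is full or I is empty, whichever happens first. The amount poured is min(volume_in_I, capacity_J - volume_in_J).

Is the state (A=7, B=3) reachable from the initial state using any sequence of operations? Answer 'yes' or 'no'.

Answer: yes

Derivation:
BFS from (A=7, B=0):
  1. pour(A -> B) -> (A=0 B=7)
  2. fill(A) -> (A=7 B=7)
  3. pour(A -> B) -> (A=3 B=11)
  4. empty(B) -> (A=3 B=0)
  5. pour(A -> B) -> (A=0 B=3)
  6. fill(A) -> (A=7 B=3)
Target reached → yes.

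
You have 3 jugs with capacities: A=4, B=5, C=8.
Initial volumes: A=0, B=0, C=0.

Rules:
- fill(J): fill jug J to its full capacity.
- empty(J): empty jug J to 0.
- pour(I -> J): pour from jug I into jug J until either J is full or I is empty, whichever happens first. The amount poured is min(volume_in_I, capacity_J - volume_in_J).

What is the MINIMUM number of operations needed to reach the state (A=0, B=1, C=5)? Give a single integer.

Answer: 5

Derivation:
BFS from (A=0, B=0, C=0). One shortest path:
  1. fill(B) -> (A=0 B=5 C=0)
  2. pour(B -> C) -> (A=0 B=0 C=5)
  3. fill(B) -> (A=0 B=5 C=5)
  4. pour(B -> A) -> (A=4 B=1 C=5)
  5. empty(A) -> (A=0 B=1 C=5)
Reached target in 5 moves.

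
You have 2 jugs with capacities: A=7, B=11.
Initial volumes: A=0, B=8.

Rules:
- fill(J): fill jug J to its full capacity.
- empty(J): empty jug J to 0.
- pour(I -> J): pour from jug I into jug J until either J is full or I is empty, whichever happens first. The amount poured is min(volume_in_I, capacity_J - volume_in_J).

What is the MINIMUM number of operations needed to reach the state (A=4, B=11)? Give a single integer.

Answer: 2

Derivation:
BFS from (A=0, B=8). One shortest path:
  1. fill(A) -> (A=7 B=8)
  2. pour(A -> B) -> (A=4 B=11)
Reached target in 2 moves.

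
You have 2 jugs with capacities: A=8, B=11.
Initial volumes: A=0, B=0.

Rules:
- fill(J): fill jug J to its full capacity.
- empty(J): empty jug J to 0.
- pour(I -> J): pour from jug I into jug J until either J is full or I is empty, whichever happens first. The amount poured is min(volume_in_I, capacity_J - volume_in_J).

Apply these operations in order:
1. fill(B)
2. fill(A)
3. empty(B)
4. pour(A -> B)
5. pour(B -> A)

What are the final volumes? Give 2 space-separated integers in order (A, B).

Step 1: fill(B) -> (A=0 B=11)
Step 2: fill(A) -> (A=8 B=11)
Step 3: empty(B) -> (A=8 B=0)
Step 4: pour(A -> B) -> (A=0 B=8)
Step 5: pour(B -> A) -> (A=8 B=0)

Answer: 8 0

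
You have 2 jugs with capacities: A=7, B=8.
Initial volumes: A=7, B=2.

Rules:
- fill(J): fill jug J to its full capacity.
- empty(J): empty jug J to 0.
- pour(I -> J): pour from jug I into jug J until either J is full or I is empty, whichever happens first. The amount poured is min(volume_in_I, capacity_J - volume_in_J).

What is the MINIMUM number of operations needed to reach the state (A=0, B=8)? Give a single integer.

Answer: 2

Derivation:
BFS from (A=7, B=2). One shortest path:
  1. empty(A) -> (A=0 B=2)
  2. fill(B) -> (A=0 B=8)
Reached target in 2 moves.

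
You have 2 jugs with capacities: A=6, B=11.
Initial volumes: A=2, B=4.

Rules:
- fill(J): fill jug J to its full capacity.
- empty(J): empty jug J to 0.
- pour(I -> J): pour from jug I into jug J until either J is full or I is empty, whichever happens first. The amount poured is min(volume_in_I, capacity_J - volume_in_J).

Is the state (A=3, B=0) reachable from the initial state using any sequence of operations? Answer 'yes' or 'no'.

Answer: yes

Derivation:
BFS from (A=2, B=4):
  1. empty(B) -> (A=2 B=0)
  2. pour(A -> B) -> (A=0 B=2)
  3. fill(A) -> (A=6 B=2)
  4. pour(A -> B) -> (A=0 B=8)
  5. fill(A) -> (A=6 B=8)
  6. pour(A -> B) -> (A=3 B=11)
  7. empty(B) -> (A=3 B=0)
Target reached → yes.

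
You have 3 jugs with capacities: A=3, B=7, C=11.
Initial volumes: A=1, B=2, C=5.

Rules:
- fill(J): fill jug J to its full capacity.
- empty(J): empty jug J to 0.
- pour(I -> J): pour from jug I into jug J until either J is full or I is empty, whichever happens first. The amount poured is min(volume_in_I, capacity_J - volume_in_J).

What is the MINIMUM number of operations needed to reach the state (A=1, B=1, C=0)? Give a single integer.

BFS from (A=1, B=2, C=5). One shortest path:
  1. fill(B) -> (A=1 B=7 C=5)
  2. pour(B -> C) -> (A=1 B=1 C=11)
  3. empty(C) -> (A=1 B=1 C=0)
Reached target in 3 moves.

Answer: 3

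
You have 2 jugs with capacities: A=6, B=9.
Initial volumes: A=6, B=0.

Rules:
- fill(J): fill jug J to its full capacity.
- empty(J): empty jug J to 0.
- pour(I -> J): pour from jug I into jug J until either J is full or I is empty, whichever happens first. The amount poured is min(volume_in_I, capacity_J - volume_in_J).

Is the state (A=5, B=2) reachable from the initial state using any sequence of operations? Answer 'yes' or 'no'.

BFS explored all 10 reachable states.
Reachable set includes: (0,0), (0,3), (0,6), (0,9), (3,0), (3,9), (6,0), (6,3), (6,6), (6,9)
Target (A=5, B=2) not in reachable set → no.

Answer: no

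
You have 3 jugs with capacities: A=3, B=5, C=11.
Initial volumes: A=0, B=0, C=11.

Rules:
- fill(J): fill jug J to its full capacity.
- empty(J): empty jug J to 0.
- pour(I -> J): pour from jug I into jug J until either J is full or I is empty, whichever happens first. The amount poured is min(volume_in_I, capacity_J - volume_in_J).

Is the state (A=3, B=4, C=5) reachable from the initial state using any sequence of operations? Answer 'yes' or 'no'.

BFS from (A=0, B=0, C=11):
  1. fill(A) -> (A=3 B=0 C=11)
  2. pour(A -> B) -> (A=0 B=3 C=11)
  3. fill(A) -> (A=3 B=3 C=11)
  4. pour(A -> B) -> (A=1 B=5 C=11)
  5. empty(B) -> (A=1 B=0 C=11)
  6. pour(A -> B) -> (A=0 B=1 C=11)
  7. pour(C -> A) -> (A=3 B=1 C=8)
  8. pour(A -> B) -> (A=0 B=4 C=8)
  9. pour(C -> A) -> (A=3 B=4 C=5)
Target reached → yes.

Answer: yes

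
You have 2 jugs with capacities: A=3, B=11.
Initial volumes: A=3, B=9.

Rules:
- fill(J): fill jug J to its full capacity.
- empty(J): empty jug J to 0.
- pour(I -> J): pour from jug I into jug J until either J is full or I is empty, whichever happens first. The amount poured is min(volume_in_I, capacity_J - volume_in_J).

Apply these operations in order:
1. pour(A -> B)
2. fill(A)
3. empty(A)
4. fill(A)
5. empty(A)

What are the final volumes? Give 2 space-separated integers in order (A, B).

Answer: 0 11

Derivation:
Step 1: pour(A -> B) -> (A=1 B=11)
Step 2: fill(A) -> (A=3 B=11)
Step 3: empty(A) -> (A=0 B=11)
Step 4: fill(A) -> (A=3 B=11)
Step 5: empty(A) -> (A=0 B=11)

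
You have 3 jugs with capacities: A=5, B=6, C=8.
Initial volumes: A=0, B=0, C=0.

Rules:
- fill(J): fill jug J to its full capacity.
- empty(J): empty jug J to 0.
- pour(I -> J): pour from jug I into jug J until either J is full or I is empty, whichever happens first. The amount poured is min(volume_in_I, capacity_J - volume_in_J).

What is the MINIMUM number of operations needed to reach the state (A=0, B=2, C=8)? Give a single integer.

BFS from (A=0, B=0, C=0). One shortest path:
  1. fill(A) -> (A=5 B=0 C=0)
  2. pour(A -> B) -> (A=0 B=5 C=0)
  3. fill(A) -> (A=5 B=5 C=0)
  4. pour(A -> C) -> (A=0 B=5 C=5)
  5. pour(B -> C) -> (A=0 B=2 C=8)
Reached target in 5 moves.

Answer: 5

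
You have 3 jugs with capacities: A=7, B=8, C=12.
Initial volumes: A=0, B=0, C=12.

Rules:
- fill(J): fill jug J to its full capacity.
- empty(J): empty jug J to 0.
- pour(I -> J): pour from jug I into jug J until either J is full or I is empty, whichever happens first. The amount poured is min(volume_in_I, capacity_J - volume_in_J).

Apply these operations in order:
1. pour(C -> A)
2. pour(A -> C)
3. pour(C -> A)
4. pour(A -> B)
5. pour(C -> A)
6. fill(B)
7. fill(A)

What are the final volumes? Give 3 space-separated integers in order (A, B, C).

Answer: 7 8 0

Derivation:
Step 1: pour(C -> A) -> (A=7 B=0 C=5)
Step 2: pour(A -> C) -> (A=0 B=0 C=12)
Step 3: pour(C -> A) -> (A=7 B=0 C=5)
Step 4: pour(A -> B) -> (A=0 B=7 C=5)
Step 5: pour(C -> A) -> (A=5 B=7 C=0)
Step 6: fill(B) -> (A=5 B=8 C=0)
Step 7: fill(A) -> (A=7 B=8 C=0)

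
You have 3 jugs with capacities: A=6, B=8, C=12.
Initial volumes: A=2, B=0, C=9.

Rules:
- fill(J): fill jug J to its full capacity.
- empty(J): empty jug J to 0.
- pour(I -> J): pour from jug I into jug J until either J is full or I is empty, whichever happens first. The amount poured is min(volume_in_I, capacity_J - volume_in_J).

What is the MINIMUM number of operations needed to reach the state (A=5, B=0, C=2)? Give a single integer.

BFS from (A=2, B=0, C=9). One shortest path:
  1. fill(B) -> (A=2 B=8 C=9)
  2. pour(B -> C) -> (A=2 B=5 C=12)
  3. empty(C) -> (A=2 B=5 C=0)
  4. pour(A -> C) -> (A=0 B=5 C=2)
  5. pour(B -> A) -> (A=5 B=0 C=2)
Reached target in 5 moves.

Answer: 5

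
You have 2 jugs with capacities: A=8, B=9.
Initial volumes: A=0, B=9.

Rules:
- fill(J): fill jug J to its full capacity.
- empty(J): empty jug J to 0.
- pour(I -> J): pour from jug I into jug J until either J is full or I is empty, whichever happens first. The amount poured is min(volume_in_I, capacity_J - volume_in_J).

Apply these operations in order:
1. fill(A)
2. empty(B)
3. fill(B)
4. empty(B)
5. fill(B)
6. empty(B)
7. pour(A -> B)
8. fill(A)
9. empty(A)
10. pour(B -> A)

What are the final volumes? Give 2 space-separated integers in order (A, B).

Answer: 8 0

Derivation:
Step 1: fill(A) -> (A=8 B=9)
Step 2: empty(B) -> (A=8 B=0)
Step 3: fill(B) -> (A=8 B=9)
Step 4: empty(B) -> (A=8 B=0)
Step 5: fill(B) -> (A=8 B=9)
Step 6: empty(B) -> (A=8 B=0)
Step 7: pour(A -> B) -> (A=0 B=8)
Step 8: fill(A) -> (A=8 B=8)
Step 9: empty(A) -> (A=0 B=8)
Step 10: pour(B -> A) -> (A=8 B=0)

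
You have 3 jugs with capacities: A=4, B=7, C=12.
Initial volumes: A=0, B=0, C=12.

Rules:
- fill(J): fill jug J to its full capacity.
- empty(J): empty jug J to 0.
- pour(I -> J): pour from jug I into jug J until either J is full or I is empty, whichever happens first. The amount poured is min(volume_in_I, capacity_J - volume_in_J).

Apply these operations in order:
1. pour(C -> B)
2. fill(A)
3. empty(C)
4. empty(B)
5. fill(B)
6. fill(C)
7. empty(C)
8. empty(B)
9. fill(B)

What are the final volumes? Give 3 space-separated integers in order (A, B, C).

Step 1: pour(C -> B) -> (A=0 B=7 C=5)
Step 2: fill(A) -> (A=4 B=7 C=5)
Step 3: empty(C) -> (A=4 B=7 C=0)
Step 4: empty(B) -> (A=4 B=0 C=0)
Step 5: fill(B) -> (A=4 B=7 C=0)
Step 6: fill(C) -> (A=4 B=7 C=12)
Step 7: empty(C) -> (A=4 B=7 C=0)
Step 8: empty(B) -> (A=4 B=0 C=0)
Step 9: fill(B) -> (A=4 B=7 C=0)

Answer: 4 7 0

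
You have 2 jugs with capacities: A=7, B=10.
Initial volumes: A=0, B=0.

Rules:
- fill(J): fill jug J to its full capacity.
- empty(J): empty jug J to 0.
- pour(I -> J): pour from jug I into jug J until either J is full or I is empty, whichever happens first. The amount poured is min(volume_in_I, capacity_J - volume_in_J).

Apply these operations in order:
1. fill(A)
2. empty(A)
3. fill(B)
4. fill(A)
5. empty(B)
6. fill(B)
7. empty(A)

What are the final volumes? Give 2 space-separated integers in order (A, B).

Step 1: fill(A) -> (A=7 B=0)
Step 2: empty(A) -> (A=0 B=0)
Step 3: fill(B) -> (A=0 B=10)
Step 4: fill(A) -> (A=7 B=10)
Step 5: empty(B) -> (A=7 B=0)
Step 6: fill(B) -> (A=7 B=10)
Step 7: empty(A) -> (A=0 B=10)

Answer: 0 10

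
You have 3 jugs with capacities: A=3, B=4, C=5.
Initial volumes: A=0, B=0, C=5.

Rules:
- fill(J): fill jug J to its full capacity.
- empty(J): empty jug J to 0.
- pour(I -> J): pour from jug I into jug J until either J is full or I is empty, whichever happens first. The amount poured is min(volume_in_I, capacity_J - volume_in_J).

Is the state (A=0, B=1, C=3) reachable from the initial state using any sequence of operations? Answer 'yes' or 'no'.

BFS from (A=0, B=0, C=5):
  1. fill(B) -> (A=0 B=4 C=5)
  2. empty(C) -> (A=0 B=4 C=0)
  3. pour(B -> A) -> (A=3 B=1 C=0)
  4. pour(A -> C) -> (A=0 B=1 C=3)
Target reached → yes.

Answer: yes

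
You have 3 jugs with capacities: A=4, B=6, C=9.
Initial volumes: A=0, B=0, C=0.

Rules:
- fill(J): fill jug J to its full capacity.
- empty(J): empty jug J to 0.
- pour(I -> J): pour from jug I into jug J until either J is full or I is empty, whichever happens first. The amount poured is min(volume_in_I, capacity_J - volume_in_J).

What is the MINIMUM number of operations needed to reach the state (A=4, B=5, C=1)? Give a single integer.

BFS from (A=0, B=0, C=0). One shortest path:
  1. fill(A) -> (A=4 B=0 C=0)
  2. fill(B) -> (A=4 B=6 C=0)
  3. pour(A -> C) -> (A=0 B=6 C=4)
  4. pour(B -> C) -> (A=0 B=1 C=9)
  5. pour(C -> A) -> (A=4 B=1 C=5)
  6. pour(A -> B) -> (A=0 B=5 C=5)
  7. pour(C -> A) -> (A=4 B=5 C=1)
Reached target in 7 moves.

Answer: 7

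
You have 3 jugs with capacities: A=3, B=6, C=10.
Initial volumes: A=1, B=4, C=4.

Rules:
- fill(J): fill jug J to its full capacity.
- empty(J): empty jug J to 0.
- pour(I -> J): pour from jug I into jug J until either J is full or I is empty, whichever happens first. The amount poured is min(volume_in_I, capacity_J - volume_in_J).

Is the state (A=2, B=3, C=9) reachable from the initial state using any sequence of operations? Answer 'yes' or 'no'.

Answer: no

Derivation:
BFS explored all 219 reachable states.
Reachable set includes: (0,0,0), (0,0,1), (0,0,2), (0,0,3), (0,0,4), (0,0,5), (0,0,6), (0,0,7), (0,0,8), (0,0,9), (0,0,10), (0,1,0) ...
Target (A=2, B=3, C=9) not in reachable set → no.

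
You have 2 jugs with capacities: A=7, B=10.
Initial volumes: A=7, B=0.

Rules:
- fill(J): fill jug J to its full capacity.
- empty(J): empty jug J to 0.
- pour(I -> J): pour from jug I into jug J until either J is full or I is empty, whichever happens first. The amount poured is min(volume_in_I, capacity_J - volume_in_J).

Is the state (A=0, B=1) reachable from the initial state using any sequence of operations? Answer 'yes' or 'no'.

BFS from (A=7, B=0):
  1. pour(A -> B) -> (A=0 B=7)
  2. fill(A) -> (A=7 B=7)
  3. pour(A -> B) -> (A=4 B=10)
  4. empty(B) -> (A=4 B=0)
  5. pour(A -> B) -> (A=0 B=4)
  6. fill(A) -> (A=7 B=4)
  7. pour(A -> B) -> (A=1 B=10)
  8. empty(B) -> (A=1 B=0)
  9. pour(A -> B) -> (A=0 B=1)
Target reached → yes.

Answer: yes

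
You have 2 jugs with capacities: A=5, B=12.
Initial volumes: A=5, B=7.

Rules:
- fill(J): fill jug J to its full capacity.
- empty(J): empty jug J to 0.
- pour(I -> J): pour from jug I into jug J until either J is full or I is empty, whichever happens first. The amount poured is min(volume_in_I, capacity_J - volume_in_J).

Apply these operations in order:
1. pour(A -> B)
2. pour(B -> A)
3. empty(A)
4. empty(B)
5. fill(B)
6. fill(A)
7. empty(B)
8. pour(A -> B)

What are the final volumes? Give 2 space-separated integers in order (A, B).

Answer: 0 5

Derivation:
Step 1: pour(A -> B) -> (A=0 B=12)
Step 2: pour(B -> A) -> (A=5 B=7)
Step 3: empty(A) -> (A=0 B=7)
Step 4: empty(B) -> (A=0 B=0)
Step 5: fill(B) -> (A=0 B=12)
Step 6: fill(A) -> (A=5 B=12)
Step 7: empty(B) -> (A=5 B=0)
Step 8: pour(A -> B) -> (A=0 B=5)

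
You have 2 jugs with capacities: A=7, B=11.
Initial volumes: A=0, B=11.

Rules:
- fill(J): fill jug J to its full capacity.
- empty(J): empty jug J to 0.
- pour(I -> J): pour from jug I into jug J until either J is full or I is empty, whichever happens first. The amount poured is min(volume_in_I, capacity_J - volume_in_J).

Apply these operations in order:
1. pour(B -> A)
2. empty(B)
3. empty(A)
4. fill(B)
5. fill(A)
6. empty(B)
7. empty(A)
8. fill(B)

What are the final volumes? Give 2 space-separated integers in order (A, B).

Step 1: pour(B -> A) -> (A=7 B=4)
Step 2: empty(B) -> (A=7 B=0)
Step 3: empty(A) -> (A=0 B=0)
Step 4: fill(B) -> (A=0 B=11)
Step 5: fill(A) -> (A=7 B=11)
Step 6: empty(B) -> (A=7 B=0)
Step 7: empty(A) -> (A=0 B=0)
Step 8: fill(B) -> (A=0 B=11)

Answer: 0 11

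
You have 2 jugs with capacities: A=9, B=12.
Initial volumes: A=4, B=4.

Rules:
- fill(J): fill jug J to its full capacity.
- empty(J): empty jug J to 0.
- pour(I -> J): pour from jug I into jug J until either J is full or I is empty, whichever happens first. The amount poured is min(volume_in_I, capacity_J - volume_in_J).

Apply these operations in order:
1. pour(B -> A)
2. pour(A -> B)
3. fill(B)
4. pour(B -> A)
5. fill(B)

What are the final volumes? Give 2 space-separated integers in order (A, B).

Step 1: pour(B -> A) -> (A=8 B=0)
Step 2: pour(A -> B) -> (A=0 B=8)
Step 3: fill(B) -> (A=0 B=12)
Step 4: pour(B -> A) -> (A=9 B=3)
Step 5: fill(B) -> (A=9 B=12)

Answer: 9 12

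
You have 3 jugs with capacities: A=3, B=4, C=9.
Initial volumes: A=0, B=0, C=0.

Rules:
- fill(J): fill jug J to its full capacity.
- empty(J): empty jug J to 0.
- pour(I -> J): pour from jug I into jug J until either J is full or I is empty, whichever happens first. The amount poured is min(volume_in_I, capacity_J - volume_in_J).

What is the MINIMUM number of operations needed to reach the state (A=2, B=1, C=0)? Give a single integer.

Answer: 7

Derivation:
BFS from (A=0, B=0, C=0). One shortest path:
  1. fill(A) -> (A=3 B=0 C=0)
  2. fill(C) -> (A=3 B=0 C=9)
  3. pour(A -> B) -> (A=0 B=3 C=9)
  4. pour(C -> A) -> (A=3 B=3 C=6)
  5. pour(A -> B) -> (A=2 B=4 C=6)
  6. pour(B -> C) -> (A=2 B=1 C=9)
  7. empty(C) -> (A=2 B=1 C=0)
Reached target in 7 moves.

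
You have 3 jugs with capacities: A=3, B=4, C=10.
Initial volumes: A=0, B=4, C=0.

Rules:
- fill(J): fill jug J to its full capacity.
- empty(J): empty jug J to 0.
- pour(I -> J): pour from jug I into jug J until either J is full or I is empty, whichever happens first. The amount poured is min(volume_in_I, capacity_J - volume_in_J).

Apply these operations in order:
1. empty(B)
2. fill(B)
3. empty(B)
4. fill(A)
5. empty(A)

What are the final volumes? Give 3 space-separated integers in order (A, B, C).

Answer: 0 0 0

Derivation:
Step 1: empty(B) -> (A=0 B=0 C=0)
Step 2: fill(B) -> (A=0 B=4 C=0)
Step 3: empty(B) -> (A=0 B=0 C=0)
Step 4: fill(A) -> (A=3 B=0 C=0)
Step 5: empty(A) -> (A=0 B=0 C=0)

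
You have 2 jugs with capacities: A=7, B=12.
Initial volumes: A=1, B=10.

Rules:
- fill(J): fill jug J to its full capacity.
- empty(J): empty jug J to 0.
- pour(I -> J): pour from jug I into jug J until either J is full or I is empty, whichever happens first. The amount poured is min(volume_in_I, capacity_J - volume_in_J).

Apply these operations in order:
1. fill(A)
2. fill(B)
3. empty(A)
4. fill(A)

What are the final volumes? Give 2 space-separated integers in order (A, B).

Step 1: fill(A) -> (A=7 B=10)
Step 2: fill(B) -> (A=7 B=12)
Step 3: empty(A) -> (A=0 B=12)
Step 4: fill(A) -> (A=7 B=12)

Answer: 7 12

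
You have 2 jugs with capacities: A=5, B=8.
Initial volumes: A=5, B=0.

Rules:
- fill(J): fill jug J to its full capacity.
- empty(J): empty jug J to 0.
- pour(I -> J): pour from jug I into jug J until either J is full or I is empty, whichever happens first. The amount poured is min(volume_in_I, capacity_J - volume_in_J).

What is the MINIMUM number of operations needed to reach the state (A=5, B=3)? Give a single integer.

BFS from (A=5, B=0). One shortest path:
  1. empty(A) -> (A=0 B=0)
  2. fill(B) -> (A=0 B=8)
  3. pour(B -> A) -> (A=5 B=3)
Reached target in 3 moves.

Answer: 3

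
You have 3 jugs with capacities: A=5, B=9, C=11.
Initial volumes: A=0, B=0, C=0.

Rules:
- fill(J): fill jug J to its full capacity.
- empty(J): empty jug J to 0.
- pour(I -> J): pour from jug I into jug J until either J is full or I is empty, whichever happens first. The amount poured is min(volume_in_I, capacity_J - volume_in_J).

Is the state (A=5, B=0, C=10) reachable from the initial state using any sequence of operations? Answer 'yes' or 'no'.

Answer: yes

Derivation:
BFS from (A=0, B=0, C=0):
  1. fill(A) -> (A=5 B=0 C=0)
  2. pour(A -> C) -> (A=0 B=0 C=5)
  3. fill(A) -> (A=5 B=0 C=5)
  4. pour(A -> C) -> (A=0 B=0 C=10)
  5. fill(A) -> (A=5 B=0 C=10)
Target reached → yes.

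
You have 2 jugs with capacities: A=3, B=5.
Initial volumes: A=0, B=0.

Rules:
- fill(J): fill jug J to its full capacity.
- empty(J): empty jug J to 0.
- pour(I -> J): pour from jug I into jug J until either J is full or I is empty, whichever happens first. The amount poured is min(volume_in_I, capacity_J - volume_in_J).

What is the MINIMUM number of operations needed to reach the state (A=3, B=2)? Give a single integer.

BFS from (A=0, B=0). One shortest path:
  1. fill(B) -> (A=0 B=5)
  2. pour(B -> A) -> (A=3 B=2)
Reached target in 2 moves.

Answer: 2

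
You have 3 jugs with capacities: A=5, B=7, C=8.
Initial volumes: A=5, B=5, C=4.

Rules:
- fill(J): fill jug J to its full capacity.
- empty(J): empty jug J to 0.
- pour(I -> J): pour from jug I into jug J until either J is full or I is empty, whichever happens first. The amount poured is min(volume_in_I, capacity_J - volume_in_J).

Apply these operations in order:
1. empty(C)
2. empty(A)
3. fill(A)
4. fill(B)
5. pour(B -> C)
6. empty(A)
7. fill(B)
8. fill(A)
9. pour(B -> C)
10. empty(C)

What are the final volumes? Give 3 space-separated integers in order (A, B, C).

Answer: 5 6 0

Derivation:
Step 1: empty(C) -> (A=5 B=5 C=0)
Step 2: empty(A) -> (A=0 B=5 C=0)
Step 3: fill(A) -> (A=5 B=5 C=0)
Step 4: fill(B) -> (A=5 B=7 C=0)
Step 5: pour(B -> C) -> (A=5 B=0 C=7)
Step 6: empty(A) -> (A=0 B=0 C=7)
Step 7: fill(B) -> (A=0 B=7 C=7)
Step 8: fill(A) -> (A=5 B=7 C=7)
Step 9: pour(B -> C) -> (A=5 B=6 C=8)
Step 10: empty(C) -> (A=5 B=6 C=0)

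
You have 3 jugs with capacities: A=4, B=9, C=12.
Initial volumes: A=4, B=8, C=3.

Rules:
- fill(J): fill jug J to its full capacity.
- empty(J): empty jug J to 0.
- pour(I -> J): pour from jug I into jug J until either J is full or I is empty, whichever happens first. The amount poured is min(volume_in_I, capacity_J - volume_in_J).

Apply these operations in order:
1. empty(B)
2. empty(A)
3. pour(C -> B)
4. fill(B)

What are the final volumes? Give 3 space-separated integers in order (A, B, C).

Step 1: empty(B) -> (A=4 B=0 C=3)
Step 2: empty(A) -> (A=0 B=0 C=3)
Step 3: pour(C -> B) -> (A=0 B=3 C=0)
Step 4: fill(B) -> (A=0 B=9 C=0)

Answer: 0 9 0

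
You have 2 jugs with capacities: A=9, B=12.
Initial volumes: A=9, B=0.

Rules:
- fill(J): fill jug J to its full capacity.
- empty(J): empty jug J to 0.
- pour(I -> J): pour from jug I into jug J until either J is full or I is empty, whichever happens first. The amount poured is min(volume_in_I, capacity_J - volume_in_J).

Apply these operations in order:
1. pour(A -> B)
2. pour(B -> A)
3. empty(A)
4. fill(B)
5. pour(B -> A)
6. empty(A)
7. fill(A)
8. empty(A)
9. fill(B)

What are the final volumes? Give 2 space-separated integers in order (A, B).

Step 1: pour(A -> B) -> (A=0 B=9)
Step 2: pour(B -> A) -> (A=9 B=0)
Step 3: empty(A) -> (A=0 B=0)
Step 4: fill(B) -> (A=0 B=12)
Step 5: pour(B -> A) -> (A=9 B=3)
Step 6: empty(A) -> (A=0 B=3)
Step 7: fill(A) -> (A=9 B=3)
Step 8: empty(A) -> (A=0 B=3)
Step 9: fill(B) -> (A=0 B=12)

Answer: 0 12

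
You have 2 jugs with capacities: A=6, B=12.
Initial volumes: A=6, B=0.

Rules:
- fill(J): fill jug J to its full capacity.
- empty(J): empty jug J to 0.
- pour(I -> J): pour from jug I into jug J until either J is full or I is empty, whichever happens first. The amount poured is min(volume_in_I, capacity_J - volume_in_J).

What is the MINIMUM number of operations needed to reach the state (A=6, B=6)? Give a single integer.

Answer: 2

Derivation:
BFS from (A=6, B=0). One shortest path:
  1. pour(A -> B) -> (A=0 B=6)
  2. fill(A) -> (A=6 B=6)
Reached target in 2 moves.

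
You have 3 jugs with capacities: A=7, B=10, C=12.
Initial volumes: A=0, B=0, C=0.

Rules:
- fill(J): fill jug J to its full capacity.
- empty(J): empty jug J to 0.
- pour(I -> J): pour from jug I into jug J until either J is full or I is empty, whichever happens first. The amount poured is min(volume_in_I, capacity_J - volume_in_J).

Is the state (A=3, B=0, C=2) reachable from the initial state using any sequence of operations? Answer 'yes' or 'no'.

Answer: yes

Derivation:
BFS from (A=0, B=0, C=0):
  1. fill(C) -> (A=0 B=0 C=12)
  2. pour(C -> B) -> (A=0 B=10 C=2)
  3. pour(B -> A) -> (A=7 B=3 C=2)
  4. empty(A) -> (A=0 B=3 C=2)
  5. pour(B -> A) -> (A=3 B=0 C=2)
Target reached → yes.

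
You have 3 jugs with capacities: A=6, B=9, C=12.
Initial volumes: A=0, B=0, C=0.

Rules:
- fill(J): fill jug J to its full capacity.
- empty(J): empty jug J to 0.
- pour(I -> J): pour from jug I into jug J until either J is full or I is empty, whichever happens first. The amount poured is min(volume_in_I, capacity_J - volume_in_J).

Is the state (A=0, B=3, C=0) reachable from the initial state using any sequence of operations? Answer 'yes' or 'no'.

BFS from (A=0, B=0, C=0):
  1. fill(B) -> (A=0 B=9 C=0)
  2. pour(B -> A) -> (A=6 B=3 C=0)
  3. empty(A) -> (A=0 B=3 C=0)
Target reached → yes.

Answer: yes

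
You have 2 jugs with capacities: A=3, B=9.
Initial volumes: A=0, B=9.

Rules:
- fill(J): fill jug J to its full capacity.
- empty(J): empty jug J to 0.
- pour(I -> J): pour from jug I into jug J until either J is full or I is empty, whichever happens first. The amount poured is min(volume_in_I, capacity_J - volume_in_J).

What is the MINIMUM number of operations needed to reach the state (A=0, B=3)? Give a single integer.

Answer: 3

Derivation:
BFS from (A=0, B=9). One shortest path:
  1. fill(A) -> (A=3 B=9)
  2. empty(B) -> (A=3 B=0)
  3. pour(A -> B) -> (A=0 B=3)
Reached target in 3 moves.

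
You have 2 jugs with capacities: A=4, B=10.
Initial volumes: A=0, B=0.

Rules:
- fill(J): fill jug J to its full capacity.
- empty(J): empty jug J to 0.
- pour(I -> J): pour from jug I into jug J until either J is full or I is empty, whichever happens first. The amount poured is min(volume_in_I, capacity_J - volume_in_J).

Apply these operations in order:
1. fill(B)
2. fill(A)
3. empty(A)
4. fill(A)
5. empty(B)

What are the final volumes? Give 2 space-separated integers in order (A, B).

Step 1: fill(B) -> (A=0 B=10)
Step 2: fill(A) -> (A=4 B=10)
Step 3: empty(A) -> (A=0 B=10)
Step 4: fill(A) -> (A=4 B=10)
Step 5: empty(B) -> (A=4 B=0)

Answer: 4 0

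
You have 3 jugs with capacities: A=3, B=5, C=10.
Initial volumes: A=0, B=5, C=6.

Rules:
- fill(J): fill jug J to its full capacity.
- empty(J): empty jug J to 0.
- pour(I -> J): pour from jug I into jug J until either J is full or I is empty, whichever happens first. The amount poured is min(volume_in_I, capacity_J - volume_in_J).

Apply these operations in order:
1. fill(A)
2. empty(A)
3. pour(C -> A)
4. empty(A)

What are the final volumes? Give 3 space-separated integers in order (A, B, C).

Answer: 0 5 3

Derivation:
Step 1: fill(A) -> (A=3 B=5 C=6)
Step 2: empty(A) -> (A=0 B=5 C=6)
Step 3: pour(C -> A) -> (A=3 B=5 C=3)
Step 4: empty(A) -> (A=0 B=5 C=3)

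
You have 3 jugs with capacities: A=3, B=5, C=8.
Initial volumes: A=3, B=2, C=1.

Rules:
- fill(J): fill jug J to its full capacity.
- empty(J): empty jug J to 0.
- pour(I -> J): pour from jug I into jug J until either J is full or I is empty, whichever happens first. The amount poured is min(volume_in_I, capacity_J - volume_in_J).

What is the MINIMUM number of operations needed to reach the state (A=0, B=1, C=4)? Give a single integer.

BFS from (A=3, B=2, C=1). One shortest path:
  1. empty(A) -> (A=0 B=2 C=1)
  2. pour(B -> A) -> (A=2 B=0 C=1)
  3. fill(B) -> (A=2 B=5 C=1)
  4. pour(B -> A) -> (A=3 B=4 C=1)
  5. empty(A) -> (A=0 B=4 C=1)
  6. pour(B -> A) -> (A=3 B=1 C=1)
  7. pour(A -> C) -> (A=0 B=1 C=4)
Reached target in 7 moves.

Answer: 7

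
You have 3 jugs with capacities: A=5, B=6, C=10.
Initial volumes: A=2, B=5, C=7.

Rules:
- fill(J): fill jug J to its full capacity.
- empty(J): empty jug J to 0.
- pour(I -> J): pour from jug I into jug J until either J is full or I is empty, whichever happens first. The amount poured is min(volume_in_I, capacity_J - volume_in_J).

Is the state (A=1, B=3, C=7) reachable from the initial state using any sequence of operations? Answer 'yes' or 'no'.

BFS explored all 283 reachable states.
Reachable set includes: (0,0,0), (0,0,1), (0,0,2), (0,0,3), (0,0,4), (0,0,5), (0,0,6), (0,0,7), (0,0,8), (0,0,9), (0,0,10), (0,1,0) ...
Target (A=1, B=3, C=7) not in reachable set → no.

Answer: no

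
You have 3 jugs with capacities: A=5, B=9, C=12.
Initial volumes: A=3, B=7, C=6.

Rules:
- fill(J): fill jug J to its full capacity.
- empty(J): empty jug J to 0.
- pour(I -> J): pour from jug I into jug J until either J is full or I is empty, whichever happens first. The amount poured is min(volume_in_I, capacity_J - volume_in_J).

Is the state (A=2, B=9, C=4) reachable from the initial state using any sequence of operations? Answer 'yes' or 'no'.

BFS from (A=3, B=7, C=6):
  1. pour(C -> A) -> (A=5 B=7 C=4)
  2. empty(A) -> (A=0 B=7 C=4)
  3. pour(B -> A) -> (A=5 B=2 C=4)
  4. empty(A) -> (A=0 B=2 C=4)
  5. pour(B -> A) -> (A=2 B=0 C=4)
  6. fill(B) -> (A=2 B=9 C=4)
Target reached → yes.

Answer: yes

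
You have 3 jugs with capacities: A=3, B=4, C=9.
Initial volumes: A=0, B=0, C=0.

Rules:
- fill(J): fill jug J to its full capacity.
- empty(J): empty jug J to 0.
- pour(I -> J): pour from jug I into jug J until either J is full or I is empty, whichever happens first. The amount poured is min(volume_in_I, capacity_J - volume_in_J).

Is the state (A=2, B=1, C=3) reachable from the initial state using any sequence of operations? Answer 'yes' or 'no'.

BFS explored all 152 reachable states.
Reachable set includes: (0,0,0), (0,0,1), (0,0,2), (0,0,3), (0,0,4), (0,0,5), (0,0,6), (0,0,7), (0,0,8), (0,0,9), (0,1,0), (0,1,1) ...
Target (A=2, B=1, C=3) not in reachable set → no.

Answer: no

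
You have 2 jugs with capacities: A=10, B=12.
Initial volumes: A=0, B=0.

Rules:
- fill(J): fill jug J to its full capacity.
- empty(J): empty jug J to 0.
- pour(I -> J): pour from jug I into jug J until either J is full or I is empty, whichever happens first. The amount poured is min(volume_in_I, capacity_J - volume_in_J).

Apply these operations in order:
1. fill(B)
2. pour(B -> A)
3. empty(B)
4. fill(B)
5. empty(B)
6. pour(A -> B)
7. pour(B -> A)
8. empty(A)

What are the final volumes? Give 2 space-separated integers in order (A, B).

Answer: 0 0

Derivation:
Step 1: fill(B) -> (A=0 B=12)
Step 2: pour(B -> A) -> (A=10 B=2)
Step 3: empty(B) -> (A=10 B=0)
Step 4: fill(B) -> (A=10 B=12)
Step 5: empty(B) -> (A=10 B=0)
Step 6: pour(A -> B) -> (A=0 B=10)
Step 7: pour(B -> A) -> (A=10 B=0)
Step 8: empty(A) -> (A=0 B=0)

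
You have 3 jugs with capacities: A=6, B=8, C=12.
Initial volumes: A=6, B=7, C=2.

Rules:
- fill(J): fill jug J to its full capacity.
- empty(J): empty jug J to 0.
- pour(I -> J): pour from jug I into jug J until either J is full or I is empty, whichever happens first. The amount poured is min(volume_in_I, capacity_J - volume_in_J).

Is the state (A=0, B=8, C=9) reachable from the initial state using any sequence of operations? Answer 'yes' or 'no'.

Answer: yes

Derivation:
BFS from (A=6, B=7, C=2):
  1. empty(A) -> (A=0 B=7 C=2)
  2. pour(B -> C) -> (A=0 B=0 C=9)
  3. fill(B) -> (A=0 B=8 C=9)
Target reached → yes.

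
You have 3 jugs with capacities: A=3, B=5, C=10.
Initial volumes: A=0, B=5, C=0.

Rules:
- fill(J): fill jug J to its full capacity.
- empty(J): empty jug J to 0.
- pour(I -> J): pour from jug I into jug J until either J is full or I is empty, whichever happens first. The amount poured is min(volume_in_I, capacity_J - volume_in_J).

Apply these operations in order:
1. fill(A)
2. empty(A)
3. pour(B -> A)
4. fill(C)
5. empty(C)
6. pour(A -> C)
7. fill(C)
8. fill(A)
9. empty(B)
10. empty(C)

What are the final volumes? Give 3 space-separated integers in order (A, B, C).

Answer: 3 0 0

Derivation:
Step 1: fill(A) -> (A=3 B=5 C=0)
Step 2: empty(A) -> (A=0 B=5 C=0)
Step 3: pour(B -> A) -> (A=3 B=2 C=0)
Step 4: fill(C) -> (A=3 B=2 C=10)
Step 5: empty(C) -> (A=3 B=2 C=0)
Step 6: pour(A -> C) -> (A=0 B=2 C=3)
Step 7: fill(C) -> (A=0 B=2 C=10)
Step 8: fill(A) -> (A=3 B=2 C=10)
Step 9: empty(B) -> (A=3 B=0 C=10)
Step 10: empty(C) -> (A=3 B=0 C=0)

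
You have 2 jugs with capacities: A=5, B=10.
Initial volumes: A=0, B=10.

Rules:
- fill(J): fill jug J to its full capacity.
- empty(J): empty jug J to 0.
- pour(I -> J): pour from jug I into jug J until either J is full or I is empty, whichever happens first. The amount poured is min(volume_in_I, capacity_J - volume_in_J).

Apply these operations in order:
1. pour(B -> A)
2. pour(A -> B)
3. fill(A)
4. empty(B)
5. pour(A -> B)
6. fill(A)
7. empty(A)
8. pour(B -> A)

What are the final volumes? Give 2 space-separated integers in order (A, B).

Answer: 5 0

Derivation:
Step 1: pour(B -> A) -> (A=5 B=5)
Step 2: pour(A -> B) -> (A=0 B=10)
Step 3: fill(A) -> (A=5 B=10)
Step 4: empty(B) -> (A=5 B=0)
Step 5: pour(A -> B) -> (A=0 B=5)
Step 6: fill(A) -> (A=5 B=5)
Step 7: empty(A) -> (A=0 B=5)
Step 8: pour(B -> A) -> (A=5 B=0)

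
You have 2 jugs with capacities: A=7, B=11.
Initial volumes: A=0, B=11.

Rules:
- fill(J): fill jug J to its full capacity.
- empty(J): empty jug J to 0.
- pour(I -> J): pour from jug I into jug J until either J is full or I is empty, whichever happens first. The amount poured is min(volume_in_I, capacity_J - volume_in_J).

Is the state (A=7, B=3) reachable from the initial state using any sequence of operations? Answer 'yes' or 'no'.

BFS from (A=0, B=11):
  1. fill(A) -> (A=7 B=11)
  2. empty(B) -> (A=7 B=0)
  3. pour(A -> B) -> (A=0 B=7)
  4. fill(A) -> (A=7 B=7)
  5. pour(A -> B) -> (A=3 B=11)
  6. empty(B) -> (A=3 B=0)
  7. pour(A -> B) -> (A=0 B=3)
  8. fill(A) -> (A=7 B=3)
Target reached → yes.

Answer: yes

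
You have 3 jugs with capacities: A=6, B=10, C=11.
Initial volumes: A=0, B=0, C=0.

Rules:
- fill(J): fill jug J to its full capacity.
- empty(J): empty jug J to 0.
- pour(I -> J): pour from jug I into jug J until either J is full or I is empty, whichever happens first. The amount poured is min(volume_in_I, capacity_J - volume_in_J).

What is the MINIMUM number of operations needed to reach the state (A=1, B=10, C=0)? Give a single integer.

Answer: 3

Derivation:
BFS from (A=0, B=0, C=0). One shortest path:
  1. fill(C) -> (A=0 B=0 C=11)
  2. pour(C -> B) -> (A=0 B=10 C=1)
  3. pour(C -> A) -> (A=1 B=10 C=0)
Reached target in 3 moves.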